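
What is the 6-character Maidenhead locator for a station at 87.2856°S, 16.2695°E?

Shift to the Maidenhead origin (180°W, 90°S): lon 196.2695, lat 2.7144.
Field: lon ⌊196.2695/20⌋ = 9 → J; lat ⌊2.7144/10⌋ = 0 → A.
Square: lon ⌊16.2695/2⌋ = 8; lat ⌊2.7144/1⌋ = 2.
Subsquare: lon ⌊0.2695/0.0833333⌋ = 3 → d; lat ⌊0.7144/0.0416667⌋ = 17 → r.

JA82dr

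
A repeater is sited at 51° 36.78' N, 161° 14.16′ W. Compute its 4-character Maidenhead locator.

Shift to the Maidenhead origin (180°W, 90°S): lon 18.76, lat 141.61.
Field: lon ⌊18.76/20⌋ = 0 → A; lat ⌊141.61/10⌋ = 14 → O.
Square: lon ⌊18.76/2⌋ = 9; lat ⌊1.61/1⌋ = 1.

AO91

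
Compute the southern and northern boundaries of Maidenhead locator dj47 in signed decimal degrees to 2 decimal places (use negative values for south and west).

7.00, 8.00

Field D=3, J=9: +3·20° lon, +9·10° lat → SW at lon -120°, lat 0°.
Square 4, 7: +4·2° lon, +7·1° lat → SW at lon -112°, lat 7°.
Cell spans 2° lon × 1° lat.
south 7.00, north 8.00.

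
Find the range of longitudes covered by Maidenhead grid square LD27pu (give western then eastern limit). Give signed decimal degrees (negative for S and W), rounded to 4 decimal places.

Field L=11, D=3: +11·20° lon, +3·10° lat → SW at lon 40°, lat -60°.
Square 2, 7: +2·2° lon, +7·1° lat → SW at lon 44°, lat -53°.
Subsquare p=15, u=20: +15·0.0833333° lon, +20·0.0416667° lat → SW at lon 45.25°, lat -52.1667°.
Cell spans 0.0833333° lon × 0.0416667° lat.
west 45.2500, east 45.3333.

45.2500, 45.3333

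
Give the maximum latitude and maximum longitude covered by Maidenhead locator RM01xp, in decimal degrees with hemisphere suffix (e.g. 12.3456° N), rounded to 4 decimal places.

Field R=17, M=12: +17·20° lon, +12·10° lat → SW at lon 160°, lat 30°.
Square 0, 1: +0·2° lon, +1·1° lat → SW at lon 160°, lat 31°.
Subsquare x=23, p=15: +23·0.0833333° lon, +15·0.0416667° lat → SW at lon 161.917°, lat 31.625°.
Cell spans 0.0833333° lon × 0.0416667° lat. NE corner is SW corner plus one full cell.
latitude 31.6667° N, longitude 162.0000° E.

31.6667° N, 162.0000° E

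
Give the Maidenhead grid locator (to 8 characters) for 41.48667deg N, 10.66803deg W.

Offset from 180°W / 90°S: lon 169.33197°, lat 131.48667°.
Field: lon ⌊169.33197/20⌋ = 8 → I; lat ⌊131.48667/10⌋ = 13 → N.
Square: lon ⌊9.33197/2⌋ = 4; lat ⌊1.48667/1⌋ = 1.
Subsquare: lon ⌊1.33197/0.0833333⌋ = 15 → p; lat ⌊0.48667/0.0416667⌋ = 11 → l.
Extended square: lon ⌊0.08197/0.00833333⌋ = 9; lat ⌊0.02834/0.00416667⌋ = 6.

IN41pl96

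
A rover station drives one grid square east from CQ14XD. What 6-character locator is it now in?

CQ24ad

Longitude subsquare x = 23; +1 → 24, wraps to 0 = a, carry into square.
Longitude square 1; +1 → 2.
The latitude characters are unchanged.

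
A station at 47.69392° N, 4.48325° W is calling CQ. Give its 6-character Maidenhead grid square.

IN77sq

Add 180° to longitude and 90° to latitude: 175.5168, 137.6939.
Field: lon ⌊175.5168/20⌋ = 8 → I; lat ⌊137.6939/10⌋ = 13 → N.
Square: lon ⌊15.5168/2⌋ = 7; lat ⌊7.6939/1⌋ = 7.
Subsquare: lon ⌊1.5168/0.0833333⌋ = 18 → s; lat ⌊0.6939/0.0416667⌋ = 16 → q.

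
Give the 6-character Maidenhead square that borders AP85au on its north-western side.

Longitude subsquare a = 0; −1 → -1, wraps to 23 = x, carry into square.
Longitude square 8; −1 → 7.
Latitude subsquare u = 20; +1 → 21 = v.

AP75xv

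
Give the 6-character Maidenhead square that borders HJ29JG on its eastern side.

Longitude subsquare j = 9; +1 → 10 = k.
The latitude characters are unchanged.

HJ29kg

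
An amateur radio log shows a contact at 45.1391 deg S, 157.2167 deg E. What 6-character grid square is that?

QE84ou

Add 180° to longitude and 90° to latitude: 337.2167, 44.8609.
Field: lon ⌊337.2167/20⌋ = 16 → Q; lat ⌊44.8609/10⌋ = 4 → E.
Square: lon ⌊17.2167/2⌋ = 8; lat ⌊4.8609/1⌋ = 4.
Subsquare: lon ⌊1.2167/0.0833333⌋ = 14 → o; lat ⌊0.8609/0.0416667⌋ = 20 → u.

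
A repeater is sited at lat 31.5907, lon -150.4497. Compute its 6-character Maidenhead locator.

BM41so

Offset from 180°W / 90°S: lon 29.5503°, lat 121.5907°.
Field: 29.5503/20 → 1 → B, 121.5907/10 → 12 → M; chars BM.
Square: 9.5503/2 → 4, 1.5907/1 → 1; chars 41.
Subsquare: 1.5503/0.0833333 → 18 → s, 0.5907/0.0416667 → 14 → o; chars so.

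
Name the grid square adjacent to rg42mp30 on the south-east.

Longitude extended square 3; +1 → 4.
Latitude extended square 0; −1 → -1, wraps to 9, carry into subsquare.
Latitude subsquare p = 15; −1 → 14 = o.

RG42mo49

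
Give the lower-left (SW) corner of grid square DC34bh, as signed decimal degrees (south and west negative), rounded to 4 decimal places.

Field D=3, C=2: +3·20° lon, +2·10° lat → SW at lon -120°, lat -70°.
Square 3, 4: +3·2° lon, +4·1° lat → SW at lon -114°, lat -66°.
Subsquare b=1, h=7: +1·0.0833333° lon, +7·0.0416667° lat → SW at lon -113.917°, lat -65.7083°.
latitude -65.7083, longitude -113.9167.

-65.7083, -113.9167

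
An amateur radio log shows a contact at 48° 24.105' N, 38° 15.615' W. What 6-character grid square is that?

Offset from 180°W / 90°S: lon 141.7398°, lat 138.4017°.
Field: 141.7398/20 → 7 → H, 138.4017/10 → 13 → N; chars HN.
Square: 1.7398/2 → 0, 8.4017/1 → 8; chars 08.
Subsquare: 1.7398/0.0833333 → 20 → u, 0.4017/0.0416667 → 9 → j; chars uj.

HN08uj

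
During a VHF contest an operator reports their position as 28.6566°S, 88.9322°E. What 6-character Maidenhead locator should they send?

NG41li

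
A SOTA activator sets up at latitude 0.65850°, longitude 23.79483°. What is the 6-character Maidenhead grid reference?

KJ10vp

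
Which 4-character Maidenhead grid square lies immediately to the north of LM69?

LN60

Latitude square 9; +1 → 10, wraps to 0, carry into field.
Latitude field M = 12; +1 → 13 = N.
The longitude characters are unchanged.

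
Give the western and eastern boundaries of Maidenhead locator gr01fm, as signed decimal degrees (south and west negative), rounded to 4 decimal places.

-59.5833, -59.5000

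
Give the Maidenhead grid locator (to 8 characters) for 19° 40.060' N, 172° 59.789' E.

RK69lq90

Add 180° to longitude and 90° to latitude: 352.99648, 109.66767.
Field (20°×10°, letters A–R): lon ⌊352.99648/20⌋ = 17 → R; lat ⌊109.66767/10⌋ = 10 → K.
Square (2°×1°, digits 0–9): lon ⌊12.99648/2⌋ = 6; lat ⌊9.66767/1⌋ = 9.
Subsquare (5′×2.5′, letters a–x): lon ⌊0.99648/0.0833333⌋ = 11 → l; lat ⌊0.66767/0.0416667⌋ = 16 → q.
Extended square (30″×15″, digits 0–9): lon ⌊0.07982/0.00833333⌋ = 9; lat ⌊0.00100/0.00416667⌋ = 0.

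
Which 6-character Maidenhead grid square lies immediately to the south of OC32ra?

OC31rx

Latitude subsquare a = 0; −1 → -1, wraps to 23 = x, carry into square.
Latitude square 2; −1 → 1.
The longitude characters are unchanged.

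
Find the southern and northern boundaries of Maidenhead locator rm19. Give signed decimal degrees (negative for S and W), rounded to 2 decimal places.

39.00, 40.00

Field R=17, M=12: +17·20° lon, +12·10° lat → SW at lon 160°, lat 30°.
Square 1, 9: +1·2° lon, +9·1° lat → SW at lon 162°, lat 39°.
Cell spans 2° lon × 1° lat.
south 39.00, north 40.00.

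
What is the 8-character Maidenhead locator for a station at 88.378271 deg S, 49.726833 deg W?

GA51do29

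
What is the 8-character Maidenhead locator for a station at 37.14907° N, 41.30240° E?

LM07pd65

Shift to the Maidenhead origin (180°W, 90°S): lon 221.30240, lat 127.14907.
Field (20°×10°, letters A–R): 221.30240/20 → 11 → L, 127.14907/10 → 12 → M; chars LM.
Square (2°×1°, digits 0–9): 1.30240/2 → 0, 7.14907/1 → 7; chars 07.
Subsquare (5′×2.5′, letters a–x): 1.30240/0.0833333 → 15 → p, 0.14907/0.0416667 → 3 → d; chars pd.
Extended square (30″×15″, digits 0–9): 0.05240/0.00833333 → 6, 0.02407/0.00416667 → 5; chars 65.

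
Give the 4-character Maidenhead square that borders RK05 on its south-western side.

QK94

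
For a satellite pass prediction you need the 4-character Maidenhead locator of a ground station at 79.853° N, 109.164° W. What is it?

Add 180° to longitude and 90° to latitude: 70.84, 169.85.
Field: 70.84/20 → 3 → D, 169.85/10 → 16 → Q; chars DQ.
Square: 10.84/2 → 5, 9.85/1 → 9; chars 59.

DQ59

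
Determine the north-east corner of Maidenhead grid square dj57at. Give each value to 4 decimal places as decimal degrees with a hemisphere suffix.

Field D=3, J=9: +3·20° lon, +9·10° lat → SW at lon -120°, lat 0°.
Square 5, 7: +5·2° lon, +7·1° lat → SW at lon -110°, lat 7°.
Subsquare a=0, t=19: +0·0.0833333° lon, +19·0.0416667° lat → SW at lon -110°, lat 7.79167°.
Cell spans 0.0833333° lon × 0.0416667° lat. NE corner is SW corner plus one full cell.
latitude 7.8333° N, longitude 109.9167° W.

7.8333° N, 109.9167° W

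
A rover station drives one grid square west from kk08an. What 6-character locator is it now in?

JK98xn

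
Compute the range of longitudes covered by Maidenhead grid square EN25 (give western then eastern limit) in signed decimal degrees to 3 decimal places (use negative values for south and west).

Field E=4, N=13: +4·20° lon, +13·10° lat → SW at lon -100°, lat 40°.
Square 2, 5: +2·2° lon, +5·1° lat → SW at lon -96°, lat 45°.
Cell spans 2° lon × 1° lat.
west -96.000, east -94.000.

-96.000, -94.000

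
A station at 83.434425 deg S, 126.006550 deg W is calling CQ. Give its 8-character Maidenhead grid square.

Offset from 180°W / 90°S: lon 53.99345°, lat 6.56557°.
Field: 53.99345/20 → 2 → C, 6.56557/10 → 0 → A; chars CA.
Square: 13.99345/2 → 6, 6.56557/1 → 6; chars 66.
Subsquare: 1.99345/0.0833333 → 23 → x, 0.56557/0.0416667 → 13 → n; chars xn.
Extended square: 0.07678/0.00833333 → 9, 0.02391/0.00416667 → 5; chars 95.

CA66xn95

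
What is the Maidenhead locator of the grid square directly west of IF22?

IF12

Longitude square 2; −1 → 1.
The latitude characters are unchanged.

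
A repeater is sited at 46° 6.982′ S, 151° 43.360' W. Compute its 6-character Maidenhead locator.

BE43dv

Add 180° to longitude and 90° to latitude: 28.2773, 43.8836.
Field: lon ⌊28.2773/20⌋ = 1 → B; lat ⌊43.8836/10⌋ = 4 → E.
Square: lon ⌊8.2773/2⌋ = 4; lat ⌊3.8836/1⌋ = 3.
Subsquare: lon ⌊0.2773/0.0833333⌋ = 3 → d; lat ⌊0.8836/0.0416667⌋ = 21 → v.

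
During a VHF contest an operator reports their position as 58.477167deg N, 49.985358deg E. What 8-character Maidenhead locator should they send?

LO48xl84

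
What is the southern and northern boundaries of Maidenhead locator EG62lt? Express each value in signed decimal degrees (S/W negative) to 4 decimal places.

-27.2083, -27.1667

Field E=4, G=6: +4·20° lon, +6·10° lat → SW at lon -100°, lat -30°.
Square 6, 2: +6·2° lon, +2·1° lat → SW at lon -88°, lat -28°.
Subsquare l=11, t=19: +11·0.0833333° lon, +19·0.0416667° lat → SW at lon -87.0833°, lat -27.2083°.
Cell spans 0.0833333° lon × 0.0416667° lat.
south -27.2083, north -27.1667.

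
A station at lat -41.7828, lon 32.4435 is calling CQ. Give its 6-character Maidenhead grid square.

KE68ff

Add 180° to longitude and 90° to latitude: 212.4435, 48.2172.
Field: lon ⌊212.4435/20⌋ = 10 → K; lat ⌊48.2172/10⌋ = 4 → E.
Square: lon ⌊12.4435/2⌋ = 6; lat ⌊8.2172/1⌋ = 8.
Subsquare: lon ⌊0.4435/0.0833333⌋ = 5 → f; lat ⌊0.2172/0.0416667⌋ = 5 → f.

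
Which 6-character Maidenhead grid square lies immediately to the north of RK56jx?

RK57ja

Latitude subsquare x = 23; +1 → 24, wraps to 0 = a, carry into square.
Latitude square 6; +1 → 7.
The longitude characters are unchanged.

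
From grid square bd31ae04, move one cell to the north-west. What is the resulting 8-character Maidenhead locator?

BD21xe95

Longitude extended square 0; −1 → -1, wraps to 9, carry into subsquare.
Longitude subsquare a = 0; −1 → -1, wraps to 23 = x, carry into square.
Longitude square 3; −1 → 2.
Latitude extended square 4; +1 → 5.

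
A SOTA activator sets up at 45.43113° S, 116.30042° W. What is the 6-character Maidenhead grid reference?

DE14un

Offset from 180°W / 90°S: lon 63.6996°, lat 44.5689°.
Field: lon ⌊63.6996/20⌋ = 3 → D; lat ⌊44.5689/10⌋ = 4 → E.
Square: lon ⌊3.6996/2⌋ = 1; lat ⌊4.5689/1⌋ = 4.
Subsquare: lon ⌊1.6996/0.0833333⌋ = 20 → u; lat ⌊0.5689/0.0416667⌋ = 13 → n.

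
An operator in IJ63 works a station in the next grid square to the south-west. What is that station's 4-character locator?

Longitude square 6; −1 → 5.
Latitude square 3; −1 → 2.

IJ52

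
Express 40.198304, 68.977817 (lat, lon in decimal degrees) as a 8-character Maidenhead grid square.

MN40le77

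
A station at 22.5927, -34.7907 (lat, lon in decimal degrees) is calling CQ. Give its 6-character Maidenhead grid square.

Add 180° to longitude and 90° to latitude: 145.2093, 112.5927.
Field (20°×10°, letters A–R): 145.2093/20 → 7 → H, 112.5927/10 → 11 → L; chars HL.
Square (2°×1°, digits 0–9): 5.2093/2 → 2, 2.5927/1 → 2; chars 22.
Subsquare (5′×2.5′, letters a–x): 1.2093/0.0833333 → 14 → o, 0.5927/0.0416667 → 14 → o; chars oo.

HL22oo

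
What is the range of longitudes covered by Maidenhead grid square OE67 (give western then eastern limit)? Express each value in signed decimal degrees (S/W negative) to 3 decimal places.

112.000, 114.000

Field O=14, E=4: +14·20° lon, +4·10° lat → SW at lon 100°, lat -50°.
Square 6, 7: +6·2° lon, +7·1° lat → SW at lon 112°, lat -43°.
Cell spans 2° lon × 1° lat.
west 112.000, east 114.000.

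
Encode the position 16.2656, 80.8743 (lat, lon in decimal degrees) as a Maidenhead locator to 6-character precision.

Shift to the Maidenhead origin (180°W, 90°S): lon 260.8743, lat 106.2656.
Field: lon ⌊260.8743/20⌋ = 13 → N; lat ⌊106.2656/10⌋ = 10 → K.
Square: lon ⌊0.8743/2⌋ = 0; lat ⌊6.2656/1⌋ = 6.
Subsquare: lon ⌊0.8743/0.0833333⌋ = 10 → k; lat ⌊0.2656/0.0416667⌋ = 6 → g.

NK06kg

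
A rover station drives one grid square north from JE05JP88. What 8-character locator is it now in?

JE05jp89

Latitude extended square 8; +1 → 9.
The longitude characters are unchanged.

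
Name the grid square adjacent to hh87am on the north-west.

Longitude subsquare a = 0; −1 → -1, wraps to 23 = x, carry into square.
Longitude square 8; −1 → 7.
Latitude subsquare m = 12; +1 → 13 = n.

HH77xn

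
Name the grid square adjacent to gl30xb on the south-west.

GL30wa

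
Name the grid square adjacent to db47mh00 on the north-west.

Longitude extended square 0; −1 → -1, wraps to 9, carry into subsquare.
Longitude subsquare m = 12; −1 → 11 = l.
Latitude extended square 0; +1 → 1.

DB47lh91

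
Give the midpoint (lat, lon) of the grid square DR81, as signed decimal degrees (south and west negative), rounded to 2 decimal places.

81.50, -103.00

Field D=3, R=17: +3·20° lon, +17·10° lat → SW at lon -120°, lat 80°.
Square 8, 1: +8·2° lon, +1·1° lat → SW at lon -104°, lat 81°.
Cell spans 2° lon × 1° lat. Centre is SW corner plus half of each.
latitude 81.50, longitude -103.00.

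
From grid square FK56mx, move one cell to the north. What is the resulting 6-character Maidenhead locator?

FK57ma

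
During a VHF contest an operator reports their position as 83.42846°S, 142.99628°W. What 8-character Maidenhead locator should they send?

Add 180° to longitude and 90° to latitude: 37.00372, 6.57154.
Field (20°×10°, letters A–R): 37.00372/20 → 1 → B, 6.57154/10 → 0 → A; chars BA.
Square (2°×1°, digits 0–9): 17.00372/2 → 8, 6.57154/1 → 6; chars 86.
Subsquare (5′×2.5′, letters a–x): 1.00372/0.0833333 → 12 → m, 0.57154/0.0416667 → 13 → n; chars mn.
Extended square (30″×15″, digits 0–9): 0.00372/0.00833333 → 0, 0.02987/0.00416667 → 7; chars 07.

BA86mn07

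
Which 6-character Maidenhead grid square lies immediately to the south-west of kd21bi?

KD21ah

Longitude subsquare b = 1; −1 → 0 = a.
Latitude subsquare i = 8; −1 → 7 = h.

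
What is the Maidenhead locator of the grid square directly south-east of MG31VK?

MG31wj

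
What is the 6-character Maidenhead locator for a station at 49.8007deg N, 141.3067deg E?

QN09pt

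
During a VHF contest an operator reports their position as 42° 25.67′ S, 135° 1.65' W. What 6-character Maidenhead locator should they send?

CE27ln

Add 180° to longitude and 90° to latitude: 44.9725, 47.5722.
Field: 44.9725/20 → 2 → C, 47.5722/10 → 4 → E; chars CE.
Square: 4.9725/2 → 2, 7.5722/1 → 7; chars 27.
Subsquare: 0.9725/0.0833333 → 11 → l, 0.5722/0.0416667 → 13 → n; chars ln.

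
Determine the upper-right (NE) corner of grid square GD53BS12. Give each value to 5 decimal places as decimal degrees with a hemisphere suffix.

56.23750° S, 49.90000° W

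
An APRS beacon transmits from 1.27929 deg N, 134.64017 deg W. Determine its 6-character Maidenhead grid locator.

Offset from 180°W / 90°S: lon 45.3598°, lat 91.2793°.
Field: lon ⌊45.3598/20⌋ = 2 → C; lat ⌊91.2793/10⌋ = 9 → J.
Square: lon ⌊5.3598/2⌋ = 2; lat ⌊1.2793/1⌋ = 1.
Subsquare: lon ⌊1.3598/0.0833333⌋ = 16 → q; lat ⌊0.2793/0.0416667⌋ = 6 → g.

CJ21qg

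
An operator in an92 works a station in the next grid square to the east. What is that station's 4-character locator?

Longitude square 9; +1 → 10, wraps to 0, carry into field.
Longitude field A = 0; +1 → 1 = B.
The latitude characters are unchanged.

BN02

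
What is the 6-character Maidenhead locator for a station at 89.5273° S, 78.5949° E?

MA90hl

Shift to the Maidenhead origin (180°W, 90°S): lon 258.5949, lat 0.4727.
Field: lon ⌊258.5949/20⌋ = 12 → M; lat ⌊0.4727/10⌋ = 0 → A.
Square: lon ⌊18.5949/2⌋ = 9; lat ⌊0.4727/1⌋ = 0.
Subsquare: lon ⌊0.5949/0.0833333⌋ = 7 → h; lat ⌊0.4727/0.0416667⌋ = 11 → l.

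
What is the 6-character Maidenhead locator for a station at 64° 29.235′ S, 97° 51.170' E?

NC85wm

Add 180° to longitude and 90° to latitude: 277.8528, 25.5127.
Field: 277.8528/20 → 13 → N, 25.5127/10 → 2 → C; chars NC.
Square: 17.8528/2 → 8, 5.5127/1 → 5; chars 85.
Subsquare: 1.8528/0.0833333 → 22 → w, 0.5127/0.0416667 → 12 → m; chars wm.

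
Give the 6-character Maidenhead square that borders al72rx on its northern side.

AL73ra

Latitude subsquare x = 23; +1 → 24, wraps to 0 = a, carry into square.
Latitude square 2; +1 → 3.
The longitude characters are unchanged.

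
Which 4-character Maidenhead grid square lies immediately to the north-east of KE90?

LE01

Longitude square 9; +1 → 10, wraps to 0, carry into field.
Longitude field K = 10; +1 → 11 = L.
Latitude square 0; +1 → 1.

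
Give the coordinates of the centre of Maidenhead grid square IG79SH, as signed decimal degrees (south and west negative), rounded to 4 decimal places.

-20.6875, -4.4583

Field I=8, G=6: +8·20° lon, +6·10° lat → SW at lon -20°, lat -30°.
Square 7, 9: +7·2° lon, +9·1° lat → SW at lon -6°, lat -21°.
Subsquare s=18, h=7: +18·0.0833333° lon, +7·0.0416667° lat → SW at lon -4.5°, lat -20.7083°.
Cell spans 0.0833333° lon × 0.0416667° lat. Centre is SW corner plus half of each.
latitude -20.6875, longitude -4.4583.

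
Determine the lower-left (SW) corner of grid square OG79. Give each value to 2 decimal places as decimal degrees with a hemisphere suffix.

21.00° S, 114.00° E

Field O=14, G=6: +14·20° lon, +6·10° lat → SW at lon 100°, lat -30°.
Square 7, 9: +7·2° lon, +9·1° lat → SW at lon 114°, lat -21°.
latitude 21.00° S, longitude 114.00° E.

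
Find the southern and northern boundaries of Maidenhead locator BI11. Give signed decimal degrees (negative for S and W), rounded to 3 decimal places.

-9.000, -8.000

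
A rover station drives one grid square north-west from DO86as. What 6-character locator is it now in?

DO76xt

Longitude subsquare a = 0; −1 → -1, wraps to 23 = x, carry into square.
Longitude square 8; −1 → 7.
Latitude subsquare s = 18; +1 → 19 = t.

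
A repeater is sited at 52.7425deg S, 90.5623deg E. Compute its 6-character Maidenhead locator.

ND57gg

Offset from 180°W / 90°S: lon 270.5623°, lat 37.2575°.
Field: 270.5623/20 → 13 → N, 37.2575/10 → 3 → D; chars ND.
Square: 10.5623/2 → 5, 7.2575/1 → 7; chars 57.
Subsquare: 0.5623/0.0833333 → 6 → g, 0.2575/0.0416667 → 6 → g; chars gg.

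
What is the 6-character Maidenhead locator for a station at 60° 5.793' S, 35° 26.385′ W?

HC29gv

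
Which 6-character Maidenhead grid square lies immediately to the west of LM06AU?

Longitude subsquare a = 0; −1 → -1, wraps to 23 = x, carry into square.
Longitude square 0; −1 → -1, wraps to 9, carry into field.
Longitude field L = 11; −1 → 10 = K.
The latitude characters are unchanged.

KM96xu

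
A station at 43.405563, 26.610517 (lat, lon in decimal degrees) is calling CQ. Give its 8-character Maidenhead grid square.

Add 180° to longitude and 90° to latitude: 206.61052, 133.40556.
Field: lon ⌊206.61052/20⌋ = 10 → K; lat ⌊133.40556/10⌋ = 13 → N.
Square: lon ⌊6.61052/2⌋ = 3; lat ⌊3.40556/1⌋ = 3.
Subsquare: lon ⌊0.61052/0.0833333⌋ = 7 → h; lat ⌊0.40556/0.0416667⌋ = 9 → j.
Extended square: lon ⌊0.02718/0.00833333⌋ = 3; lat ⌊0.03056/0.00416667⌋ = 7.

KN33hj37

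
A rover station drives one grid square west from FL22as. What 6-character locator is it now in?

Longitude subsquare a = 0; −1 → -1, wraps to 23 = x, carry into square.
Longitude square 2; −1 → 1.
The latitude characters are unchanged.

FL12xs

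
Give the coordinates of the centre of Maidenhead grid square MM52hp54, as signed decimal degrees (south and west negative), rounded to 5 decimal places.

32.64375, 70.62917

Field M=12, M=12: +12·20° lon, +12·10° lat → SW at lon 60°, lat 30°.
Square 5, 2: +5·2° lon, +2·1° lat → SW at lon 70°, lat 32°.
Subsquare h=7, p=15: +7·0.0833333° lon, +15·0.0416667° lat → SW at lon 70.5833°, lat 32.625°.
Extended square 5, 4: +5·0.00833333° lon, +4·0.00416667° lat → SW at lon 70.625°, lat 32.6417°.
Cell spans 0.00833333° lon × 0.00416667° lat. Centre is SW corner plus half of each.
latitude 32.64375, longitude 70.62917.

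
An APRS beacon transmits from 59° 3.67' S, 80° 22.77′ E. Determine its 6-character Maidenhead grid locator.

ND00ew

Add 180° to longitude and 90° to latitude: 260.3795, 30.9388.
Field: lon ⌊260.3795/20⌋ = 13 → N; lat ⌊30.9388/10⌋ = 3 → D.
Square: lon ⌊0.3795/2⌋ = 0; lat ⌊0.9388/1⌋ = 0.
Subsquare: lon ⌊0.3795/0.0833333⌋ = 4 → e; lat ⌊0.9388/0.0416667⌋ = 22 → w.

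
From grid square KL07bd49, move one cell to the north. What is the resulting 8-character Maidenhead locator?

KL07be40

Latitude extended square 9; +1 → 10, wraps to 0, carry into subsquare.
Latitude subsquare d = 3; +1 → 4 = e.
The longitude characters are unchanged.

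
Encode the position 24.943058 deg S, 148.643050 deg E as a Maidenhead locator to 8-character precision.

QG45hb73

Offset from 180°W / 90°S: lon 328.64305°, lat 65.05694°.
Field: 328.64305/20 → 16 → Q, 65.05694/10 → 6 → G; chars QG.
Square: 8.64305/2 → 4, 5.05694/1 → 5; chars 45.
Subsquare: 0.64305/0.0833333 → 7 → h, 0.05694/0.0416667 → 1 → b; chars hb.
Extended square: 0.05972/0.00833333 → 7, 0.01528/0.00416667 → 3; chars 73.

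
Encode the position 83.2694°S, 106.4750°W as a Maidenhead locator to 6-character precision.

Add 180° to longitude and 90° to latitude: 73.5250, 6.7306.
Field: 73.5250/20 → 3 → D, 6.7306/10 → 0 → A; chars DA.
Square: 13.5250/2 → 6, 6.7306/1 → 6; chars 66.
Subsquare: 1.5250/0.0833333 → 18 → s, 0.7306/0.0416667 → 17 → r; chars sr.

DA66sr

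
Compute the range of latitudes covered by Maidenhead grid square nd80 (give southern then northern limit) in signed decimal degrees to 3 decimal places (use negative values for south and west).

Field N=13, D=3: +13·20° lon, +3·10° lat → SW at lon 80°, lat -60°.
Square 8, 0: +8·2° lon, +0·1° lat → SW at lon 96°, lat -60°.
Cell spans 2° lon × 1° lat.
south -60.000, north -59.000.

-60.000, -59.000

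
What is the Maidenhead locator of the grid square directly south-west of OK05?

Longitude square 0; −1 → -1, wraps to 9, carry into field.
Longitude field O = 14; −1 → 13 = N.
Latitude square 5; −1 → 4.

NK94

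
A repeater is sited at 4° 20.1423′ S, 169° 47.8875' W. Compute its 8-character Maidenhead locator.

Offset from 180°W / 90°S: lon 10.20188°, lat 85.66429°.
Field: lon ⌊10.20188/20⌋ = 0 → A; lat ⌊85.66429/10⌋ = 8 → I.
Square: lon ⌊10.20188/2⌋ = 5; lat ⌊5.66429/1⌋ = 5.
Subsquare: lon ⌊0.20188/0.0833333⌋ = 2 → c; lat ⌊0.66429/0.0416667⌋ = 15 → p.
Extended square: lon ⌊0.03521/0.00833333⌋ = 4; lat ⌊0.03929/0.00416667⌋ = 9.

AI55cp49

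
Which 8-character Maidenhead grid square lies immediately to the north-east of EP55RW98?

Longitude extended square 9; +1 → 10, wraps to 0, carry into subsquare.
Longitude subsquare r = 17; +1 → 18 = s.
Latitude extended square 8; +1 → 9.

EP55sw09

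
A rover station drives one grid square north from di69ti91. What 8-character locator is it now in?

Latitude extended square 1; +1 → 2.
The longitude characters are unchanged.

DI69ti92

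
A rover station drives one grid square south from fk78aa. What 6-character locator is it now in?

Latitude subsquare a = 0; −1 → -1, wraps to 23 = x, carry into square.
Latitude square 8; −1 → 7.
The longitude characters are unchanged.

FK77ax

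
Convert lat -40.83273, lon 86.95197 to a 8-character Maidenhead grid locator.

Shift to the Maidenhead origin (180°W, 90°S): lon 266.95197, lat 49.16727.
Field (20°×10°, letters A–R): 266.95197/20 → 13 → N, 49.16727/10 → 4 → E; chars NE.
Square (2°×1°, digits 0–9): 6.95197/2 → 3, 9.16727/1 → 9; chars 39.
Subsquare (5′×2.5′, letters a–x): 0.95197/0.0833333 → 11 → l, 0.16727/0.0416667 → 4 → e; chars le.
Extended square (30″×15″, digits 0–9): 0.03530/0.00833333 → 4, 0.00060/0.00416667 → 0; chars 40.

NE39le40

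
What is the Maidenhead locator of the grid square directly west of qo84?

QO74

Longitude square 8; −1 → 7.
The latitude characters are unchanged.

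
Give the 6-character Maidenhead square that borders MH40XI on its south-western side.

MH40wh

Longitude subsquare x = 23; −1 → 22 = w.
Latitude subsquare i = 8; −1 → 7 = h.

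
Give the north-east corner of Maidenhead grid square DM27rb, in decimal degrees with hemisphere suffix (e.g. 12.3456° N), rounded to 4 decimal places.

37.0833° N, 114.5000° W

Field D=3, M=12: +3·20° lon, +12·10° lat → SW at lon -120°, lat 30°.
Square 2, 7: +2·2° lon, +7·1° lat → SW at lon -116°, lat 37°.
Subsquare r=17, b=1: +17·0.0833333° lon, +1·0.0416667° lat → SW at lon -114.583°, lat 37.0417°.
Cell spans 0.0833333° lon × 0.0416667° lat. NE corner is SW corner plus one full cell.
latitude 37.0833° N, longitude 114.5000° W.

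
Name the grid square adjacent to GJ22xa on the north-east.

Longitude subsquare x = 23; +1 → 24, wraps to 0 = a, carry into square.
Longitude square 2; +1 → 3.
Latitude subsquare a = 0; +1 → 1 = b.

GJ32ab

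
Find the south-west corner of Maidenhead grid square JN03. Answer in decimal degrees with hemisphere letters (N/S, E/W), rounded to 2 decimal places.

43.00° N, 0.00° E

Field J=9, N=13: +9·20° lon, +13·10° lat → SW at lon 0°, lat 40°.
Square 0, 3: +0·2° lon, +3·1° lat → SW at lon 0°, lat 43°.
latitude 43.00° N, longitude 0.00° E.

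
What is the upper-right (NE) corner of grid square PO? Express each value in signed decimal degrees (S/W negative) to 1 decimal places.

60.0, 140.0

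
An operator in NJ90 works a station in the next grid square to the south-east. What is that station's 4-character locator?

OI09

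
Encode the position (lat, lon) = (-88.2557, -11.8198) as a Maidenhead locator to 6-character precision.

Shift to the Maidenhead origin (180°W, 90°S): lon 168.1802, lat 1.7443.
Field: 168.1802/20 → 8 → I, 1.7443/10 → 0 → A; chars IA.
Square: 8.1802/2 → 4, 1.7443/1 → 1; chars 41.
Subsquare: 0.1802/0.0833333 → 2 → c, 0.7443/0.0416667 → 17 → r; chars cr.

IA41cr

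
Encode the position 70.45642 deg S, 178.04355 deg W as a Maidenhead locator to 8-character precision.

AB09xn40

Shift to the Maidenhead origin (180°W, 90°S): lon 1.95645, lat 19.54358.
Field (20°×10°, letters A–R): 1.95645/20 → 0 → A, 19.54358/10 → 1 → B; chars AB.
Square (2°×1°, digits 0–9): 1.95645/2 → 0, 9.54358/1 → 9; chars 09.
Subsquare (5′×2.5′, letters a–x): 1.95645/0.0833333 → 23 → x, 0.54358/0.0416667 → 13 → n; chars xn.
Extended square (30″×15″, digits 0–9): 0.03978/0.00833333 → 4, 0.00191/0.00416667 → 0; chars 40.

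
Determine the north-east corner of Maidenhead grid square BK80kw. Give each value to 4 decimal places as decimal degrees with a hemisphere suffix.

Field B=1, K=10: +1·20° lon, +10·10° lat → SW at lon -160°, lat 10°.
Square 8, 0: +8·2° lon, +0·1° lat → SW at lon -144°, lat 10°.
Subsquare k=10, w=22: +10·0.0833333° lon, +22·0.0416667° lat → SW at lon -143.167°, lat 10.9167°.
Cell spans 0.0833333° lon × 0.0416667° lat. NE corner is SW corner plus one full cell.
latitude 10.9583° N, longitude 143.0833° W.

10.9583° N, 143.0833° W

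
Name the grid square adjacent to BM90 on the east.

CM00

Longitude square 9; +1 → 10, wraps to 0, carry into field.
Longitude field B = 1; +1 → 2 = C.
The latitude characters are unchanged.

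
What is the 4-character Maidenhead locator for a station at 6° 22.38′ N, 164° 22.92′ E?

RJ26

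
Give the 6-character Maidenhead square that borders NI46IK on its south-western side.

NI46hj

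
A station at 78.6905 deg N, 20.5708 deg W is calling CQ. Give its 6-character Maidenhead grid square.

Offset from 180°W / 90°S: lon 159.4292°, lat 168.6905°.
Field: 159.4292/20 → 7 → H, 168.6905/10 → 16 → Q; chars HQ.
Square: 19.4292/2 → 9, 8.6905/1 → 8; chars 98.
Subsquare: 1.4292/0.0833333 → 17 → r, 0.6905/0.0416667 → 16 → q; chars rq.

HQ98rq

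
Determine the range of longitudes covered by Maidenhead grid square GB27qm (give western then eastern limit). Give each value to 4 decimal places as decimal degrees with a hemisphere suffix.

54.6667° W, 54.5833° W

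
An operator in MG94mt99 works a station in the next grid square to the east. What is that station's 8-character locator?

Longitude extended square 9; +1 → 10, wraps to 0, carry into subsquare.
Longitude subsquare m = 12; +1 → 13 = n.
The latitude characters are unchanged.

MG94nt09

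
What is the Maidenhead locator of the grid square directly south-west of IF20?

IE19

Longitude square 2; −1 → 1.
Latitude square 0; −1 → -1, wraps to 9, carry into field.
Latitude field F = 5; −1 → 4 = E.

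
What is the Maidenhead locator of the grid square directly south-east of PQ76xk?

PQ86aj

Longitude subsquare x = 23; +1 → 24, wraps to 0 = a, carry into square.
Longitude square 7; +1 → 8.
Latitude subsquare k = 10; −1 → 9 = j.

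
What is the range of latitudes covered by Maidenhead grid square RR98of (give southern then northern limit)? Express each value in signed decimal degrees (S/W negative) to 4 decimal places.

Field R=17, R=17: +17·20° lon, +17·10° lat → SW at lon 160°, lat 80°.
Square 9, 8: +9·2° lon, +8·1° lat → SW at lon 178°, lat 88°.
Subsquare o=14, f=5: +14·0.0833333° lon, +5·0.0416667° lat → SW at lon 179.167°, lat 88.2083°.
Cell spans 0.0833333° lon × 0.0416667° lat.
south 88.2083, north 88.2500.

88.2083, 88.2500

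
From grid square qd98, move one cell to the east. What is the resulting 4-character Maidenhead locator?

RD08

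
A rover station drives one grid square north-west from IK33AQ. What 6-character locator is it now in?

IK23xr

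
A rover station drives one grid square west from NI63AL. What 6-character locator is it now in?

NI53xl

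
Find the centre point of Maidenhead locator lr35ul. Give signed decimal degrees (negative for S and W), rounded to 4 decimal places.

Field L=11, R=17: +11·20° lon, +17·10° lat → SW at lon 40°, lat 80°.
Square 3, 5: +3·2° lon, +5·1° lat → SW at lon 46°, lat 85°.
Subsquare u=20, l=11: +20·0.0833333° lon, +11·0.0416667° lat → SW at lon 47.6667°, lat 85.4583°.
Cell spans 0.0833333° lon × 0.0416667° lat. Centre is SW corner plus half of each.
latitude 85.4792, longitude 47.7083.

85.4792, 47.7083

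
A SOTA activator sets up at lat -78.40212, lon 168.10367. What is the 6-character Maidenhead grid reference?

RB41bo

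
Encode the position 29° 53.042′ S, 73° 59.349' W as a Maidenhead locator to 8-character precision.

FG30ac17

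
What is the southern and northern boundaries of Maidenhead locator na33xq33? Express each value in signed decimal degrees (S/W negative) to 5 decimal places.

-86.32083, -86.31667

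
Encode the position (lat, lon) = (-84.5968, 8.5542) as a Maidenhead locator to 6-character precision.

Add 180° to longitude and 90° to latitude: 188.5542, 5.4032.
Field: lon ⌊188.5542/20⌋ = 9 → J; lat ⌊5.4032/10⌋ = 0 → A.
Square: lon ⌊8.5542/2⌋ = 4; lat ⌊5.4032/1⌋ = 5.
Subsquare: lon ⌊0.5542/0.0833333⌋ = 6 → g; lat ⌊0.4032/0.0416667⌋ = 9 → j.

JA45gj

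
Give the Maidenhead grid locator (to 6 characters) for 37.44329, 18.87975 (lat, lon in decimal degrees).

JM97kk

Shift to the Maidenhead origin (180°W, 90°S): lon 198.8798, lat 127.4433.
Field: lon ⌊198.8798/20⌋ = 9 → J; lat ⌊127.4433/10⌋ = 12 → M.
Square: lon ⌊18.8798/2⌋ = 9; lat ⌊7.4433/1⌋ = 7.
Subsquare: lon ⌊0.8798/0.0833333⌋ = 10 → k; lat ⌊0.4433/0.0416667⌋ = 10 → k.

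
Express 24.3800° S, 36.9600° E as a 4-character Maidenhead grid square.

KG85

Add 180° to longitude and 90° to latitude: 216.96, 65.62.
Field: 216.96/20 → 10 → K, 65.62/10 → 6 → G; chars KG.
Square: 16.96/2 → 8, 5.62/1 → 5; chars 85.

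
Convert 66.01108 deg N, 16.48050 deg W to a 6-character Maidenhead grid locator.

Offset from 180°W / 90°S: lon 163.5195°, lat 156.0111°.
Field: 163.5195/20 → 8 → I, 156.0111/10 → 15 → P; chars IP.
Square: 3.5195/2 → 1, 6.0111/1 → 6; chars 16.
Subsquare: 1.5195/0.0833333 → 18 → s, 0.0111/0.0416667 → 0 → a; chars sa.

IP16sa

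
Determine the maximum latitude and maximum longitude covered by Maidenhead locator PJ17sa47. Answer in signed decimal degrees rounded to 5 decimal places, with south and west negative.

Field P=15, J=9: +15·20° lon, +9·10° lat → SW at lon 120°, lat 0°.
Square 1, 7: +1·2° lon, +7·1° lat → SW at lon 122°, lat 7°.
Subsquare s=18, a=0: +18·0.0833333° lon, +0·0.0416667° lat → SW at lon 123.5°, lat 7°.
Extended square 4, 7: +4·0.00833333° lon, +7·0.00416667° lat → SW at lon 123.533°, lat 7.02917°.
Cell spans 0.00833333° lon × 0.00416667° lat. NE corner is SW corner plus one full cell.
latitude 7.03333, longitude 123.54167.

7.03333, 123.54167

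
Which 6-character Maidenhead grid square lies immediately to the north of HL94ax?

Latitude subsquare x = 23; +1 → 24, wraps to 0 = a, carry into square.
Latitude square 4; +1 → 5.
The longitude characters are unchanged.

HL95aa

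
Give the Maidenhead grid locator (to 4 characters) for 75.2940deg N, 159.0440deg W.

Shift to the Maidenhead origin (180°W, 90°S): lon 20.96, lat 165.29.
Field: 20.96/20 → 1 → B, 165.29/10 → 16 → Q; chars BQ.
Square: 0.96/2 → 0, 5.29/1 → 5; chars 05.

BQ05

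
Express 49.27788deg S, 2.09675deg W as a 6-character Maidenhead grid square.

IE80wr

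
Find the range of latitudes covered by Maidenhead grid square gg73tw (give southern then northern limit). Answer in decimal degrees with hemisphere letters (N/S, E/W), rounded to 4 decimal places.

Field G=6, G=6: +6·20° lon, +6·10° lat → SW at lon -60°, lat -30°.
Square 7, 3: +7·2° lon, +3·1° lat → SW at lon -46°, lat -27°.
Subsquare t=19, w=22: +19·0.0833333° lon, +22·0.0416667° lat → SW at lon -44.4167°, lat -26.0833°.
Cell spans 0.0833333° lon × 0.0416667° lat.
south 26.0833° S, north 26.0417° S.

26.0833° S, 26.0417° S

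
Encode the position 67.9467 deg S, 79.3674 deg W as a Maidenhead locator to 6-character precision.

Add 180° to longitude and 90° to latitude: 100.6326, 22.0533.
Field (20°×10°, letters A–R): 100.6326/20 → 5 → F, 22.0533/10 → 2 → C; chars FC.
Square (2°×1°, digits 0–9): 0.6326/2 → 0, 2.0533/1 → 2; chars 02.
Subsquare (5′×2.5′, letters a–x): 0.6326/0.0833333 → 7 → h, 0.0533/0.0416667 → 1 → b; chars hb.

FC02hb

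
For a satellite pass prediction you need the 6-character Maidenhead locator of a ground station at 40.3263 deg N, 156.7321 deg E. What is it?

Shift to the Maidenhead origin (180°W, 90°S): lon 336.7321, lat 130.3263.
Field: 336.7321/20 → 16 → Q, 130.3263/10 → 13 → N; chars QN.
Square: 16.7321/2 → 8, 0.3263/1 → 0; chars 80.
Subsquare: 0.7321/0.0833333 → 8 → i, 0.3263/0.0416667 → 7 → h; chars ih.

QN80ih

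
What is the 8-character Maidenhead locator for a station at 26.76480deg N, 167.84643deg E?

RL36ws13

Shift to the Maidenhead origin (180°W, 90°S): lon 347.84643, lat 116.76480.
Field: 347.84643/20 → 17 → R, 116.76480/10 → 11 → L; chars RL.
Square: 7.84643/2 → 3, 6.76480/1 → 6; chars 36.
Subsquare: 1.84643/0.0833333 → 22 → w, 0.76480/0.0416667 → 18 → s; chars ws.
Extended square: 0.01310/0.00833333 → 1, 0.01480/0.00416667 → 3; chars 13.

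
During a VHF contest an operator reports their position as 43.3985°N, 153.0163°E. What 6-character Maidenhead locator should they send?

Offset from 180°W / 90°S: lon 333.0163°, lat 133.3985°.
Field: 333.0163/20 → 16 → Q, 133.3985/10 → 13 → N; chars QN.
Square: 13.0163/2 → 6, 3.3985/1 → 3; chars 63.
Subsquare: 1.0163/0.0833333 → 12 → m, 0.3985/0.0416667 → 9 → j; chars mj.

QN63mj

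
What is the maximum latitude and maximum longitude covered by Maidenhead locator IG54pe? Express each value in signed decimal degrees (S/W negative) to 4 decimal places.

Field I=8, G=6: +8·20° lon, +6·10° lat → SW at lon -20°, lat -30°.
Square 5, 4: +5·2° lon, +4·1° lat → SW at lon -10°, lat -26°.
Subsquare p=15, e=4: +15·0.0833333° lon, +4·0.0416667° lat → SW at lon -8.75°, lat -25.8333°.
Cell spans 0.0833333° lon × 0.0416667° lat. NE corner is SW corner plus one full cell.
latitude -25.7917, longitude -8.6667.

-25.7917, -8.6667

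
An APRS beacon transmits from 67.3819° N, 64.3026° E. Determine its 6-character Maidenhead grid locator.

MP27dj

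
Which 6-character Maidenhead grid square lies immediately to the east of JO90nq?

JO90oq

Longitude subsquare n = 13; +1 → 14 = o.
The latitude characters are unchanged.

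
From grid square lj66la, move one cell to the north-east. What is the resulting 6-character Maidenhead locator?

LJ66mb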